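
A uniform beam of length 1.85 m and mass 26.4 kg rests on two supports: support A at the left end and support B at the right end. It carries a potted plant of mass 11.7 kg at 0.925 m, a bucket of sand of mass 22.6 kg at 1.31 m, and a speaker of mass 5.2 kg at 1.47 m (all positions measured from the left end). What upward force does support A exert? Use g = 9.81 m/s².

R_A ≈ 262 N

Choose support B as the axis so its reaction then has zero moment arm.
Beam weight: 26.4 × 9.81 = 259 N down at 0.925 m → arm 0.925 m, τ = 259 × 0.925 = 239.6 N·m counterclockwise.
Potted plant: 11.7 × 9.81 = 114.8 N down at 0.925 m → arm 0.925 m, τ = 114.8 × 0.925 = 106.2 N·m counterclockwise.
Bucket of sand: 22.6 × 9.81 = 221.7 N down at 1.31 m → arm 0.54 m, τ = 221.7 × 0.54 = 119.7 N·m counterclockwise.
Speaker: 5.2 × 9.81 = 51.01 N down at 1.47 m → arm 0.38 m, τ = 51.01 × 0.38 = 19.38 N·m counterclockwise.
Net load moment about support B = 484.9 N·m counterclockwise.
Reaction R at support A is upward at 0 m, arm 1.85 m → moment R × 1.85 clockwise.
For rotational equilibrium, R × 1.85 = 484.9, so R = 262 N.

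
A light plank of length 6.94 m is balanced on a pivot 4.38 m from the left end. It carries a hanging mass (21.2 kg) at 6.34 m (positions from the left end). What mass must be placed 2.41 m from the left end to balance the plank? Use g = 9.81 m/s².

About the pivot (at 4.38 m from the left end):
Hanging mass: 21.2 × 9.81 = 208 N down at 6.34 m → arm 1.96 m, τ = 208 × 1.96 = 407.7 N·m clockwise.
Net moment of known loads = 407.7 N·m clockwise.
An unknown mass m at 2.41 m has arm 1.97 m; its moment is m·g·1.97 counterclockwise.
Setting net torque to zero: m × 9.81 × 1.97 = 407.7 → m = 407.7 / (9.81 × 1.97) = 21.1 kg.

m ≈ 21.1 kg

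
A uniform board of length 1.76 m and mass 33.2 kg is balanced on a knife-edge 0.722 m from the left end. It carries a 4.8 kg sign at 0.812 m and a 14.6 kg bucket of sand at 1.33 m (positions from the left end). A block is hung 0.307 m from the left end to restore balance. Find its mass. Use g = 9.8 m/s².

Choose the knife-edge (at 0.722 m from the left end) as the axis so the support reaction has zero arm there.
Beam weight: 33.2 × 9.8 = 325.4 N down at 0.88 m → arm 0.158 m, τ = 325.4 × 0.158 = 51.41 N·m clockwise.
Sign: 4.8 × 9.8 = 47.04 N down at 0.812 m → arm 0.09 m, τ = 47.04 × 0.09 = 4.234 N·m clockwise.
Bucket of sand: 14.6 × 9.8 = 143.1 N down at 1.33 m → arm 0.608 m, τ = 143.1 × 0.608 = 87 N·m clockwise.
Net moment of known loads = 142.6 N·m clockwise.
An unknown mass m at 0.307 m has arm 0.415 m; its moment is m·g·0.415 counterclockwise.
Setting net torque to zero: m × 9.8 × 0.415 = 142.6 → m = 142.6 / (9.8 × 0.415) = 35.1 kg.

m ≈ 35.1 kg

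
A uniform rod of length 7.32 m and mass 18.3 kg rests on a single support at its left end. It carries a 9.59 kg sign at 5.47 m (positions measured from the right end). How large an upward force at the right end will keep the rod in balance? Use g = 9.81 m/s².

About the left end:
Beam weight: 18.3 × 9.81 = 179.5 N down at 3.66 m → arm 3.66 m, τ = 179.5 × 3.66 = 657 N·m clockwise.
Sign: 9.59 × 9.81 = 94.08 N down at 5.47 m → arm 1.85 m, τ = 94.08 × 1.85 = 174 N·m clockwise.
Net moment of the loads = 831 N·m clockwise.
The upward force F acts at the right end, arm 7.32 m, giving F × 7.32 counterclockwise.
For rotational equilibrium, F × 7.32 = 831, so F = 831 / 7.32 = 114 N.

F ≈ 114 N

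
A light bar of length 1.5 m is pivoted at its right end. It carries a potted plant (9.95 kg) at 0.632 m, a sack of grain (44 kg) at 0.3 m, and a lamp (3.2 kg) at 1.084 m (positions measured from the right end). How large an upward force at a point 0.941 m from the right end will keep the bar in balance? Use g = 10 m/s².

F ≈ 244 N

Choose the right end as the axis so the unknown pivot reaction has zero arm there.
Potted plant: 9.95 × 10 = 99.5 N down at 0.632 m → arm 0.632 m, τ = 99.5 × 0.632 = 62.88 N·m counterclockwise.
Sack of grain: 44 × 10 = 440 N down at 0.3 m → arm 0.3 m, τ = 440 × 0.3 = 132 N·m counterclockwise.
Lamp: 3.2 × 10 = 32 N down at 1.084 m → arm 1.084 m, τ = 32 × 1.084 = 34.69 N·m counterclockwise.
Net moment of the loads = 229.6 N·m counterclockwise.
The upward force F acts at a point 0.941 m from the right end, arm 0.941 m, giving F × 0.941 clockwise.
Στ = 0 ⇒ F × 0.941 = 229.6 ⇒ F = 229.6 / 0.941 = 244 N.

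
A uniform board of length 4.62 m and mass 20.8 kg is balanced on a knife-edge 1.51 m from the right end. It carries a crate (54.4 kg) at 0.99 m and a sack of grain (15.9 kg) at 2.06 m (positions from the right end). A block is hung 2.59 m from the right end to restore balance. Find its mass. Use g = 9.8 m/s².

Taking torques about the knife-edge (at 1.51 m from the right end):
Beam weight: 20.8 × 9.8 = 203.8 N down at 2.31 m → arm 0.8 m, τ = 203.8 × 0.8 = 163 N·m counterclockwise.
Crate: 54.4 × 9.8 = 533.1 N down at 0.99 m → arm 0.52 m, τ = 533.1 × 0.52 = 277.2 N·m clockwise.
Sack of grain: 15.9 × 9.8 = 155.8 N down at 2.06 m → arm 0.55 m, τ = 155.8 × 0.55 = 85.69 N·m counterclockwise.
Net moment of known loads = 28.51 N·m clockwise.
An unknown mass m at 2.59 m has arm 1.08 m; its moment is m·g·1.08 counterclockwise.
For rotational equilibrium, m × 9.8 × 1.08 = 28.51, so m = 28.51 / (9.8 × 1.08) = 2.69 kg.

m ≈ 2.69 kg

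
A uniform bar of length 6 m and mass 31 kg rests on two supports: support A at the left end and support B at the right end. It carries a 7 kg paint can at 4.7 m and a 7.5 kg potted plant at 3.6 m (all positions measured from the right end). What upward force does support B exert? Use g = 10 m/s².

R_B ≈ 200 N

Taking torques about support A:
Beam weight: 31 × 10 = 310 N down at 3 m → arm 3 m, τ = 310 × 3 = 930 N·m clockwise.
Paint can: 7 × 10 = 70 N down at 4.7 m → arm 1.3 m, τ = 70 × 1.3 = 91 N·m clockwise.
Potted plant: 7.5 × 10 = 75 N down at 3.6 m → arm 2.4 m, τ = 75 × 2.4 = 180 N·m clockwise.
Net load moment about support A = 1201 N·m clockwise.
Reaction R at support B is upward at 0 m, arm 6 m → moment R × 6 counterclockwise.
For rotational equilibrium, R × 6 = 1201, so R = 200 N.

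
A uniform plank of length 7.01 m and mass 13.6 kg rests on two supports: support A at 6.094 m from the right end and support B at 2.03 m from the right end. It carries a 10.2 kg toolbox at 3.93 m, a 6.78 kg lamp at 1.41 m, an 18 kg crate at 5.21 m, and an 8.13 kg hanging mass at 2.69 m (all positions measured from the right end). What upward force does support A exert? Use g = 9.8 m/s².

R_A ≈ 236 N

Choose support B as the axis so its reaction then has zero moment arm.
Beam weight: 13.6 × 9.8 = 133.3 N down at 3.505 m → arm 1.475 m, τ = 133.3 × 1.475 = 196.6 N·m counterclockwise.
Toolbox: 10.2 × 9.8 = 99.96 N down at 3.93 m → arm 1.9 m, τ = 99.96 × 1.9 = 189.9 N·m counterclockwise.
Lamp: 6.78 × 9.8 = 66.44 N down at 1.41 m → arm 0.62 m, τ = 66.44 × 0.62 = 41.19 N·m clockwise.
Crate: 18 × 9.8 = 176.4 N down at 5.21 m → arm 3.18 m, τ = 176.4 × 3.18 = 561 N·m counterclockwise.
Hanging mass: 8.13 × 9.8 = 79.67 N down at 2.69 m → arm 0.66 m, τ = 79.67 × 0.66 = 52.58 N·m counterclockwise.
Net load moment about support B = 958.9 N·m counterclockwise.
Reaction R at support A is upward at 6.094 m, arm 4.064 m → moment R × 4.064 clockwise.
Στ = 0 ⇒ R × 4.064 = 958.9 ⇒ R = 236 N.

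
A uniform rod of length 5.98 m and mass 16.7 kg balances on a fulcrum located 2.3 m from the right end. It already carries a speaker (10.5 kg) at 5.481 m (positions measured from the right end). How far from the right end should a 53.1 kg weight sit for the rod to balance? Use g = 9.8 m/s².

x ≈ 1.45 m from the right end

Taking torques about the fulcrum (at 2.3 m from the right end):
Beam weight: 16.7 × 9.8 = 163.7 N down at 2.99 m → arm 0.69 m, τ = 163.7 × 0.69 = 113 N·m counterclockwise.
Speaker: 10.5 × 9.8 = 102.9 N down at 5.481 m → arm 3.181 m, τ = 102.9 × 3.181 = 327.3 N·m counterclockwise.
Net moment of existing loads = 440.3 N·m counterclockwise.
The weight weighs 53.1 × 9.8 = 520.4 N and must supply an equal clockwise moment, so its lever arm about the fulcrum is 440.3 / 520.4 = 0.846 m.
That puts it at 2.3 − 0.846 = 1.45 m from the right end.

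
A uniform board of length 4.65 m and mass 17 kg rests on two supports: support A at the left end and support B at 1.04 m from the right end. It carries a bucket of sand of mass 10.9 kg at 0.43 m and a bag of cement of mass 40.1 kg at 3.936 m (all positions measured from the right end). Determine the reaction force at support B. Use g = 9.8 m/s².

Choose support A as the axis so its reaction then has zero moment arm.
Beam weight: 17 × 9.8 = 166.6 N down at 2.325 m → arm 2.325 m, τ = 166.6 × 2.325 = 387.3 N·m clockwise.
Bucket of sand: 10.9 × 9.8 = 106.8 N down at 0.43 m → arm 4.22 m, τ = 106.8 × 4.22 = 450.7 N·m clockwise.
Bag of cement: 40.1 × 9.8 = 393 N down at 3.936 m → arm 0.714 m, τ = 393 × 0.714 = 280.6 N·m clockwise.
Net load moment about support A = 1119 N·m clockwise.
Reaction R at support B is upward at 1.04 m, arm 3.61 m → moment R × 3.61 counterclockwise.
Balancing moments: R × 3.61 = 1119, giving R = 310 N.

R_B ≈ 310 N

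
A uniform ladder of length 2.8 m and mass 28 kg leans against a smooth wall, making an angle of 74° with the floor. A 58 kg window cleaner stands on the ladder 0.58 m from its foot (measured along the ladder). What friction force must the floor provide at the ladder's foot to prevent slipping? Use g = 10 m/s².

Choose the foot of the ladder as the axis so the floor normal and friction both act there and drop out.
Ladder weight 28×10 = 280 N acts at 1.4 m along the ladder; its horizontal arm is 1.4·cos74° = 0.3859 m → τ = 108.1 N·m clockwise.
Window cleaner: 58×10 = 580 N at 0.58 m → arm 0.1599 m → τ = 92.74 N·m clockwise.
Wall normal N acts horizontally at the top; its moment arm is the height L sinθ = 2.8·sin74° = 2.692 m, counterclockwise.
Setting net torque to zero: N × 2.692 = 200.8 → N = 74.6 N.
ΣFx = 0: friction at the foot balances the wall's push, so f = N_wall = 74.6 N.

f ≈ 74.6 N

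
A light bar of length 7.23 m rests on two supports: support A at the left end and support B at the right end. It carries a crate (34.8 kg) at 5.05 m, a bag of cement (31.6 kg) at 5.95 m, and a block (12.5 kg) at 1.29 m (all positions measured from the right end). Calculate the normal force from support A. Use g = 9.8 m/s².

Taking torques about support B:
Crate: 34.8 × 9.8 = 341 N down at 5.05 m → arm 5.05 m, τ = 341 × 5.05 = 1722 N·m counterclockwise.
Bag of cement: 31.6 × 9.8 = 309.7 N down at 5.95 m → arm 5.95 m, τ = 309.7 × 5.95 = 1843 N·m counterclockwise.
Block: 12.5 × 9.8 = 122.5 N down at 1.29 m → arm 1.29 m, τ = 122.5 × 1.29 = 158 N·m counterclockwise.
Net load moment about support B = 3723 N·m counterclockwise.
Reaction R at support A is upward at 7.23 m, arm 7.23 m → moment R × 7.23 clockwise.
Balancing moments: R × 7.23 = 3723, giving R = 515 N.

R_A ≈ 515 N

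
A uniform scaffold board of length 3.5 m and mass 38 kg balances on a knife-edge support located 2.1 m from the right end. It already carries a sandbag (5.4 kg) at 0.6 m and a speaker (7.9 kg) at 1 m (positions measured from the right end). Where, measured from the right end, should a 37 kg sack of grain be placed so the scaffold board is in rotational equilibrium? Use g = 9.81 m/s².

x ≈ 2.91 m from the right end

Take moments about the knife-edge support (at 2.1 m from the right end).
Beam weight: 38 × 9.81 = 372.8 N down at 1.75 m → arm 0.35 m, τ = 372.8 × 0.35 = 130.5 N·m clockwise.
Sandbag: 5.4 × 9.81 = 52.97 N down at 0.6 m → arm 1.5 m, τ = 52.97 × 1.5 = 79.45 N·m clockwise.
Speaker: 7.9 × 9.81 = 77.5 N down at 1 m → arm 1.1 m, τ = 77.5 × 1.1 = 85.25 N·m clockwise.
Net moment of existing loads = 295.2 N·m clockwise.
The sack of grain weighs 37 × 9.81 = 363 N and must supply an equal counterclockwise moment, so its lever arm about the knife-edge support is 295.2 / 363 = 0.813 m.
That puts it at 2.1 + 0.813 = 2.91 m from the right end.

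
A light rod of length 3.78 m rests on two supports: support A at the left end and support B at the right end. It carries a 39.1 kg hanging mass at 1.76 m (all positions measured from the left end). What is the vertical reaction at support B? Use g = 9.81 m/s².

R_B ≈ 179 N

Take moments about support A.
Hanging mass: 39.1 × 9.81 = 383.6 N down at 1.76 m → arm 1.76 m, τ = 383.6 × 1.76 = 675.1 N·m clockwise.
Net load moment about support A = 675.1 N·m clockwise.
Reaction R at support B is upward at 3.78 m, arm 3.78 m → moment R × 3.78 counterclockwise.
Setting net torque to zero: R × 3.78 = 675.1 → R = 179 N.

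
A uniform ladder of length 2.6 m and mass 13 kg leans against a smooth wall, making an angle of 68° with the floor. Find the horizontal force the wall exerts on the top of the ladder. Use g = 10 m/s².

Sum moments about the foot of the ladder (the floor normal and friction both act there and drop out).
Ladder weight 13×10 = 130 N acts at 1.3 m along the ladder; its horizontal arm is 1.3·cos68° = 0.487 m → τ = 63.31 N·m clockwise.
Wall normal N acts horizontally at the top; its moment arm is the height L sinθ = 2.6·sin68° = 2.411 m, counterclockwise.
Στ = 0 ⇒ N × 2.411 = 63.31 ⇒ N = 26.3 N.

N_wall ≈ 26.3 N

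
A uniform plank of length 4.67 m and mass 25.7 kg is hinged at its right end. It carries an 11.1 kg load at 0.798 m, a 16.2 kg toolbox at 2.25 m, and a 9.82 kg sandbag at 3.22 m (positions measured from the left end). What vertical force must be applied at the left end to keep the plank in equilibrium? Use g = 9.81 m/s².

Sum moments about the right end (the unknown pivot reaction has zero arm there).
Beam weight: 25.7 × 9.81 = 252.1 N down at 2.335 m → arm 2.335 m, τ = 252.1 × 2.335 = 588.7 N·m counterclockwise.
Load: 11.1 × 9.81 = 108.9 N down at 0.798 m → arm 3.872 m, τ = 108.9 × 3.872 = 421.7 N·m counterclockwise.
Toolbox: 16.2 × 9.81 = 158.9 N down at 2.25 m → arm 2.42 m, τ = 158.9 × 2.42 = 384.5 N·m counterclockwise.
Sandbag: 9.82 × 9.81 = 96.33 N down at 3.22 m → arm 1.45 m, τ = 96.33 × 1.45 = 139.7 N·m counterclockwise.
Net moment of the loads = 1535 N·m counterclockwise.
The upward force F acts at the left end, arm 4.67 m, giving F × 4.67 clockwise.
Setting net torque to zero: F × 4.67 = 1535 → F = 1535 / 4.67 = 329 N.

F ≈ 329 N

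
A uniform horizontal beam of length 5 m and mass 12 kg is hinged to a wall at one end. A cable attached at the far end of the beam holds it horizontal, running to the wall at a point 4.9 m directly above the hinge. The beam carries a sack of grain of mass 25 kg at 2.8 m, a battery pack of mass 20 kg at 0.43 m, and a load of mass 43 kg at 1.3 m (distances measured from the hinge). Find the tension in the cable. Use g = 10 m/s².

T ≈ 470 N

Take moments about the hinge.
Beam weight: 12 × 10 = 120 N down at 2.5 m → arm 2.5 m, τ = 120 × 2.5 = 300 N·m clockwise.
Sack of grain: 25 × 10 = 250 N down at 2.8 m → arm 2.8 m, τ = 250 × 2.8 = 700 N·m clockwise.
Battery pack: 20 × 10 = 200 N down at 0.43 m → arm 0.43 m, τ = 200 × 0.43 = 86 N·m clockwise.
Load: 43 × 10 = 430 N down at 1.3 m → arm 1.3 m, τ = 430 × 1.3 = 559 N·m clockwise.
Total clockwise load moment = 1645 N·m.
The cable tension T acts at 5 m; only its component perpendicular to the beam, T sinθ, produces torque. sinθ = h/√(h²+d²) = 4.9/√(4.9²+5²) = 0.6999.
Στ = 0 ⇒ T × 5 × 0.6999 = 1645 ⇒ T = 1645 / 3.499 = 470 N.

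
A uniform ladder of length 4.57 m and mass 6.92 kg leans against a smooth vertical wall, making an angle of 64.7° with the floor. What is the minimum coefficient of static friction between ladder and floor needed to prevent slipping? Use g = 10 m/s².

μ_min ≈ 0.236

Taking torques about the foot of the ladder:
Ladder weight 6.92×10 = 69.2 N acts at 2.285 m along the ladder; its horizontal arm is 2.285·cos64.7° = 0.9765 m → τ = 67.57 N·m clockwise.
Wall normal N acts horizontally at the top; its moment arm is the height L sinθ = 4.57·sin64.7° = 4.132 m, counterclockwise.
Balancing moments: N × 4.132 = 67.57, giving N = 16.35 N.
ΣFx = 0 ⇒ f = N_wall = 16.35 N. ΣFy = 0 ⇒ N_floor = 69.2 N.
μ_min = f / N_floor = 16.35 / 69.2 = 0.236.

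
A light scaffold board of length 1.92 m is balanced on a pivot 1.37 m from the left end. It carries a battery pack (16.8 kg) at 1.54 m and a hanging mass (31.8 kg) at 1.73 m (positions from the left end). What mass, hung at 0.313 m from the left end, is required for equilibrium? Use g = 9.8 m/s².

Sum moments about the pivot (at 1.37 m from the left end) (the support reaction has zero arm there).
Battery pack: 16.8 × 9.8 = 164.6 N down at 1.54 m → arm 0.17 m, τ = 164.6 × 0.17 = 27.98 N·m clockwise.
Hanging mass: 31.8 × 9.8 = 311.6 N down at 1.73 m → arm 0.36 m, τ = 311.6 × 0.36 = 112.2 N·m clockwise.
Net moment of known loads = 140.2 N·m clockwise.
An unknown mass m at 0.313 m has arm 1.057 m; its moment is m·g·1.057 counterclockwise.
Balancing moments: m × 9.8 × 1.057 = 140.2, giving m = 140.2 / (9.8 × 1.057) = 13.5 kg.

m ≈ 13.5 kg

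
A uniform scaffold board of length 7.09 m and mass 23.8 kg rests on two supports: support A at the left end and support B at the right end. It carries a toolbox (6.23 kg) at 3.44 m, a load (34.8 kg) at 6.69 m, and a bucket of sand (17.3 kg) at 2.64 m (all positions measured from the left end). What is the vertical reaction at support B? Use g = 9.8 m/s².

About support A:
Beam weight: 23.8 × 9.8 = 233.2 N down at 3.545 m → arm 3.545 m, τ = 233.2 × 3.545 = 826.7 N·m clockwise.
Toolbox: 6.23 × 9.8 = 61.05 N down at 3.44 m → arm 3.44 m, τ = 61.05 × 3.44 = 210 N·m clockwise.
Load: 34.8 × 9.8 = 341 N down at 6.69 m → arm 6.69 m, τ = 341 × 6.69 = 2281 N·m clockwise.
Bucket of sand: 17.3 × 9.8 = 169.5 N down at 2.64 m → arm 2.64 m, τ = 169.5 × 2.64 = 447.5 N·m clockwise.
Net load moment about support A = 3765 N·m clockwise.
Reaction R at support B is upward at 7.09 m, arm 7.09 m → moment R × 7.09 counterclockwise.
Στ = 0 ⇒ R × 7.09 = 3765 ⇒ R = 531 N.

R_B ≈ 531 N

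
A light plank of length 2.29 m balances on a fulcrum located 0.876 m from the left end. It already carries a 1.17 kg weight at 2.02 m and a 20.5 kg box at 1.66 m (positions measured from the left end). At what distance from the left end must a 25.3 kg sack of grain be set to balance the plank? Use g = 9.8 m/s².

Sum moments about the fulcrum (at 0.876 m from the left end) (the support reaction has zero arm there).
Weight: 1.17 × 9.8 = 11.47 N down at 2.02 m → arm 1.144 m, τ = 11.47 × 1.144 = 13.12 N·m clockwise.
Box: 20.5 × 9.8 = 200.9 N down at 1.66 m → arm 0.784 m, τ = 200.9 × 0.784 = 157.5 N·m clockwise.
Net moment of existing loads = 170.6 N·m clockwise.
The sack of grain weighs 25.3 × 9.8 = 247.9 N and must supply an equal counterclockwise moment, so its lever arm about the fulcrum is 170.6 / 247.9 = 0.688 m.
That puts it at 0.876 − 0.688 = 0.188 m from the left end.

x ≈ 0.188 m from the left end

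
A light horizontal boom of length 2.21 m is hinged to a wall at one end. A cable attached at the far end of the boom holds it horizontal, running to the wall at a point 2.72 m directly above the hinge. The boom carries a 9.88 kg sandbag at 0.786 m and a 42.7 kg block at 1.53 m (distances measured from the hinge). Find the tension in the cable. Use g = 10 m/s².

T ≈ 426 N

Choose the hinge as the axis so the unknown hinge reaction has zero arm there.
Sandbag: 9.88 × 10 = 98.8 N down at 0.786 m → arm 0.786 m, τ = 98.8 × 0.786 = 77.66 N·m clockwise.
Block: 42.7 × 10 = 427 N down at 1.53 m → arm 1.53 m, τ = 427 × 1.53 = 653.3 N·m clockwise.
Total clockwise load moment = 731 N·m.
The cable tension T acts at 2.21 m; only its component perpendicular to the boom, T sinθ, produces torque. sinθ = h/√(h²+d²) = 2.72/√(2.72²+2.21²) = 0.7761.
Setting net torque to zero: T × 2.21 × 0.7761 = 731 → T = 731 / 1.715 = 426 N.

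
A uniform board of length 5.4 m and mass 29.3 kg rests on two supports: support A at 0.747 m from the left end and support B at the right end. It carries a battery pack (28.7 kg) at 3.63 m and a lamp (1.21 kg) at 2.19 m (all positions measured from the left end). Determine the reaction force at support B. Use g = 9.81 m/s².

Taking torques about support A:
Beam weight: 29.3 × 9.81 = 287.4 N down at 2.7 m → arm 1.953 m, τ = 287.4 × 1.953 = 561.3 N·m clockwise.
Battery pack: 28.7 × 9.81 = 281.5 N down at 3.63 m → arm 2.883 m, τ = 281.5 × 2.883 = 811.6 N·m clockwise.
Lamp: 1.21 × 9.81 = 11.87 N down at 2.19 m → arm 1.443 m, τ = 11.87 × 1.443 = 17.13 N·m clockwise.
Net load moment about support A = 1390 N·m clockwise.
Reaction R at support B is upward at 5.4 m, arm 4.653 m → moment R × 4.653 counterclockwise.
Balancing moments: R × 4.653 = 1390, giving R = 299 N.

R_B ≈ 299 N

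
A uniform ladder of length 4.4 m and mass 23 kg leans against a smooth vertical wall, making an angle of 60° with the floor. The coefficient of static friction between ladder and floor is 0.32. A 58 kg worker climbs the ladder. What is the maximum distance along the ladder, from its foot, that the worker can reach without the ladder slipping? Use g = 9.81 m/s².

d ≈ 2.53 m

Take moments about the foot of the ladder.
Ladder weight 23×9.81 = 225.6 N acts at 2.2 m along the ladder; its horizontal arm is 2.2·cos60° = 1.1 m → τ = 248.2 N·m clockwise.
Worker weight 58×9.81 = 569 N at distance d → arm d·cos60° → τ = 569·d·0.5 clockwise.
Wall normal N at the top has arm L sinθ = 3.811 m counterclockwise, so Στ = 0 gives N·3.811 = 248.2 + 284.5·d.
ΣFy = 0 ⇒ N_floor = 794.6 N, so the maximum friction is μ_s·N_floor = 0.32×794.6 = 254.3 N. ΣFx = 0 ⇒ N_wall = f, so at the slipping point N = 254.3 N.
Substituting: 254.3×3.811 = 248.2 + 284.5·d ⇒ d = (969.1 − 248.2) / 284.5 = 2.53 m.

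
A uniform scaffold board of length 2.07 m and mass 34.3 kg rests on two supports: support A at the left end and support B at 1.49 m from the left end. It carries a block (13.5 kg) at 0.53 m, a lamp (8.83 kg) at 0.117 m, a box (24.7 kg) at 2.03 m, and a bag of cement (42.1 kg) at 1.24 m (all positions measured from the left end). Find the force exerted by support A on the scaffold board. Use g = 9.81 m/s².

R_A ≈ 249 N

About support B:
Beam weight: 34.3 × 9.81 = 336.5 N down at 1.035 m → arm 0.455 m, τ = 336.5 × 0.455 = 153.1 N·m counterclockwise.
Block: 13.5 × 9.81 = 132.4 N down at 0.53 m → arm 0.96 m, τ = 132.4 × 0.96 = 127.1 N·m counterclockwise.
Lamp: 8.83 × 9.81 = 86.62 N down at 0.117 m → arm 1.373 m, τ = 86.62 × 1.373 = 118.9 N·m counterclockwise.
Box: 24.7 × 9.81 = 242.3 N down at 2.03 m → arm 0.54 m, τ = 242.3 × 0.54 = 130.8 N·m clockwise.
Bag of cement: 42.1 × 9.81 = 413 N down at 1.24 m → arm 0.25 m, τ = 413 × 0.25 = 103.2 N·m counterclockwise.
Net load moment about support B = 371.5 N·m counterclockwise.
Reaction R at support A is upward at 0 m, arm 1.49 m → moment R × 1.49 clockwise.
Balancing moments: R × 1.49 = 371.5, giving R = 249 N.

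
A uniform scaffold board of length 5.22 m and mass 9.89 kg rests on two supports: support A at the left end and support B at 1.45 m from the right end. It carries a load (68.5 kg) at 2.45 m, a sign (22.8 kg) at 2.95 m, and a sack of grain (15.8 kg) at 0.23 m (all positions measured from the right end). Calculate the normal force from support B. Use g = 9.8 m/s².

R_B ≈ 900 N

Choose support A as the axis so its reaction then has zero moment arm.
Beam weight: 9.89 × 9.8 = 96.92 N down at 2.61 m → arm 2.61 m, τ = 96.92 × 2.61 = 253 N·m clockwise.
Load: 68.5 × 9.8 = 671.3 N down at 2.45 m → arm 2.77 m, τ = 671.3 × 2.77 = 1860 N·m clockwise.
Sign: 22.8 × 9.8 = 223.4 N down at 2.95 m → arm 2.27 m, τ = 223.4 × 2.27 = 507.1 N·m clockwise.
Sack of grain: 15.8 × 9.8 = 154.8 N down at 0.23 m → arm 4.99 m, τ = 154.8 × 4.99 = 772.5 N·m clockwise.
Net load moment about support A = 3393 N·m clockwise.
Reaction R at support B is upward at 1.45 m, arm 3.77 m → moment R × 3.77 counterclockwise.
Balancing moments: R × 3.77 = 3393, giving R = 900 N.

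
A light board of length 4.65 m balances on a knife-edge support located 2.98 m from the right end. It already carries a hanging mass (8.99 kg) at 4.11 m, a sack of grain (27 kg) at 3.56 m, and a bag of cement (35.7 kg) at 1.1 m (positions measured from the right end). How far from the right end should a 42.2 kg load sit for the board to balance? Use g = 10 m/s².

Take moments about the knife-edge support (at 2.98 m from the right end).
Hanging mass: 8.99 × 10 = 89.9 N down at 4.11 m → arm 1.13 m, τ = 89.9 × 1.13 = 101.6 N·m counterclockwise.
Sack of grain: 27 × 10 = 270 N down at 3.56 m → arm 0.58 m, τ = 270 × 0.58 = 156.6 N·m counterclockwise.
Bag of cement: 35.7 × 10 = 357 N down at 1.1 m → arm 1.88 m, τ = 357 × 1.88 = 671.2 N·m clockwise.
Net moment of existing loads = 413 N·m clockwise.
The load weighs 42.2 × 10 = 422 N and must supply an equal counterclockwise moment, so its lever arm about the knife-edge support is 413 / 422 = 0.979 m.
That puts it at 2.98 + 0.979 = 3.96 m from the right end.

x ≈ 3.96 m from the right end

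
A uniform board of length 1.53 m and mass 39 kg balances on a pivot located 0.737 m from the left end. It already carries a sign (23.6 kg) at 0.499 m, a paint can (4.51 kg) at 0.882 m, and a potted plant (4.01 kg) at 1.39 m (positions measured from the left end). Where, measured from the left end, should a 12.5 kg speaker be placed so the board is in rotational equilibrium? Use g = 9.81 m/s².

Choose the pivot (at 0.737 m from the left end) as the axis so the support reaction has zero arm there.
Beam weight: 39 × 9.81 = 382.6 N down at 0.765 m → arm 0.028 m, τ = 382.6 × 0.028 = 10.71 N·m clockwise.
Sign: 23.6 × 9.81 = 231.5 N down at 0.499 m → arm 0.238 m, τ = 231.5 × 0.238 = 55.1 N·m counterclockwise.
Paint can: 4.51 × 9.81 = 44.24 N down at 0.882 m → arm 0.145 m, τ = 44.24 × 0.145 = 6.415 N·m clockwise.
Potted plant: 4.01 × 9.81 = 39.34 N down at 1.39 m → arm 0.653 m, τ = 39.34 × 0.653 = 25.69 N·m clockwise.
Net moment of existing loads = 12.29 N·m counterclockwise.
The speaker weighs 12.5 × 9.81 = 122.6 N and must supply an equal clockwise moment, so its lever arm about the pivot is 12.29 / 122.6 = 0.1 m.
That puts it at 0.737 + 0.1 = 0.837 m from the left end.

x ≈ 0.837 m from the left end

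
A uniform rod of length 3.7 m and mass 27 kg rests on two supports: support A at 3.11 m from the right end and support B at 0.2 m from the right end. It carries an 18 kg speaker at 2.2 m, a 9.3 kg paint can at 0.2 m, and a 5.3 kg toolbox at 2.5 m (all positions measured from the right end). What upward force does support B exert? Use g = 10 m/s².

Take moments about support A.
Beam weight: 27 × 10 = 270 N down at 1.85 m → arm 1.26 m, τ = 270 × 1.26 = 340.2 N·m clockwise.
Speaker: 18 × 10 = 180 N down at 2.2 m → arm 0.91 m, τ = 180 × 0.91 = 163.8 N·m clockwise.
Paint can: 9.3 × 10 = 93 N down at 0.2 m → arm 2.91 m, τ = 93 × 2.91 = 270.6 N·m clockwise.
Toolbox: 5.3 × 10 = 53 N down at 2.5 m → arm 0.61 m, τ = 53 × 0.61 = 32.33 N·m clockwise.
Net load moment about support A = 806.9 N·m clockwise.
Reaction R at support B is upward at 0.2 m, arm 2.91 m → moment R × 2.91 counterclockwise.
For rotational equilibrium, R × 2.91 = 806.9, so R = 277 N.

R_B ≈ 277 N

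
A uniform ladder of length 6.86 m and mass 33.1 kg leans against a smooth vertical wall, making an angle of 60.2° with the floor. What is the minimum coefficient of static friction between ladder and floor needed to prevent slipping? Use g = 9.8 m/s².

μ_min ≈ 0.286

Sum moments about the foot of the ladder (the floor normal and friction both act there and drop out).
Ladder weight 33.1×9.8 = 324.4 N acts at 3.43 m along the ladder; its horizontal arm is 3.43·cos60.2° = 1.705 m → τ = 553.1 N·m clockwise.
Wall normal N acts horizontally at the top; its moment arm is the height L sinθ = 6.86·sin60.2° = 5.953 m, counterclockwise.
Setting net torque to zero: N × 5.953 = 553.1 → N = 92.91 N.
ΣFx = 0 ⇒ f = N_wall = 92.91 N. ΣFy = 0 ⇒ N_floor = 324.4 N.
μ_min = f / N_floor = 92.91 / 324.4 = 0.286.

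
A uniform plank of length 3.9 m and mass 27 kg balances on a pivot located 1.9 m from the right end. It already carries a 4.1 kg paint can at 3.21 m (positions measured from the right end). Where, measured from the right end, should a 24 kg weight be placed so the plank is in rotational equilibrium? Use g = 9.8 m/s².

x ≈ 1.62 m from the right end

Sum moments about the pivot (at 1.9 m from the right end) (the support reaction has zero arm there).
Beam weight: 27 × 9.8 = 264.6 N down at 1.95 m → arm 0.05 m, τ = 264.6 × 0.05 = 13.23 N·m counterclockwise.
Paint can: 4.1 × 9.8 = 40.18 N down at 3.21 m → arm 1.31 m, τ = 40.18 × 1.31 = 52.64 N·m counterclockwise.
Net moment of existing loads = 65.87 N·m counterclockwise.
The weight weighs 24 × 9.8 = 235.2 N and must supply an equal clockwise moment, so its lever arm about the pivot is 65.87 / 235.2 = 0.28 m.
That puts it at 1.9 − 0.28 = 1.62 m from the right end.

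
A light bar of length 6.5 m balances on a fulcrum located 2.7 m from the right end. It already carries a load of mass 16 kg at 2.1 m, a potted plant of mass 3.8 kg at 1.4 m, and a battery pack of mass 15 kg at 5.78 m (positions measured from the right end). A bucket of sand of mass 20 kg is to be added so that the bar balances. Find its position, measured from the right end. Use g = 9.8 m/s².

Taking torques about the fulcrum (at 2.7 m from the right end):
Load: 16 × 9.8 = 156.8 N down at 2.1 m → arm 0.6 m, τ = 156.8 × 0.6 = 94.08 N·m clockwise.
Potted plant: 3.8 × 9.8 = 37.24 N down at 1.4 m → arm 1.3 m, τ = 37.24 × 1.3 = 48.41 N·m clockwise.
Battery pack: 15 × 9.8 = 147 N down at 5.78 m → arm 3.08 m, τ = 147 × 3.08 = 452.8 N·m counterclockwise.
Net moment of existing loads = 310.3 N·m counterclockwise.
The bucket of sand weighs 20 × 9.8 = 196 N and must supply an equal clockwise moment, so its lever arm about the fulcrum is 310.3 / 196 = 1.58 m.
That puts it at 2.7 − 1.58 = 1.12 m from the right end.

x ≈ 1.12 m from the right end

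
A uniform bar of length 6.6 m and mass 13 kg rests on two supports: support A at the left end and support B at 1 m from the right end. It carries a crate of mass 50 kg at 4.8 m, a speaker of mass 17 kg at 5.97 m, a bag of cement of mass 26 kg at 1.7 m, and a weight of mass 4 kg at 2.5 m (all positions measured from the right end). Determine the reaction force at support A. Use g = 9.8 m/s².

R_A ≈ 575 N

Choose support B as the axis so its reaction then has zero moment arm.
Beam weight: 13 × 9.8 = 127.4 N down at 3.3 m → arm 2.3 m, τ = 127.4 × 2.3 = 293 N·m counterclockwise.
Crate: 50 × 9.8 = 490 N down at 4.8 m → arm 3.8 m, τ = 490 × 3.8 = 1862 N·m counterclockwise.
Speaker: 17 × 9.8 = 166.6 N down at 5.97 m → arm 4.97 m, τ = 166.6 × 4.97 = 828 N·m counterclockwise.
Bag of cement: 26 × 9.8 = 254.8 N down at 1.7 m → arm 0.7 m, τ = 254.8 × 0.7 = 178.4 N·m counterclockwise.
Weight: 4 × 9.8 = 39.2 N down at 2.5 m → arm 1.5 m, τ = 39.2 × 1.5 = 58.8 N·m counterclockwise.
Net load moment about support B = 3220 N·m counterclockwise.
Reaction R at support A is upward at 6.6 m, arm 5.6 m → moment R × 5.6 clockwise.
For rotational equilibrium, R × 5.6 = 3220, so R = 575 N.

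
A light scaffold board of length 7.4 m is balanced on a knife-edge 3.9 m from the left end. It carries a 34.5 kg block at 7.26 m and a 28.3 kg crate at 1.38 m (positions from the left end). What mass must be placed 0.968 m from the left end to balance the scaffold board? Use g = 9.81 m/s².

m ≈ 15.2 kg

Take moments about the knife-edge (at 3.9 m from the left end).
Block: 34.5 × 9.81 = 338.4 N down at 7.26 m → arm 3.36 m, τ = 338.4 × 3.36 = 1137 N·m clockwise.
Crate: 28.3 × 9.81 = 277.6 N down at 1.38 m → arm 2.52 m, τ = 277.6 × 2.52 = 699.6 N·m counterclockwise.
Net moment of known loads = 437.4 N·m clockwise.
An unknown mass m at 0.968 m has arm 2.932 m; its moment is m·g·2.932 counterclockwise.
Setting net torque to zero: m × 9.81 × 2.932 = 437.4 → m = 437.4 / (9.81 × 2.932) = 15.2 kg.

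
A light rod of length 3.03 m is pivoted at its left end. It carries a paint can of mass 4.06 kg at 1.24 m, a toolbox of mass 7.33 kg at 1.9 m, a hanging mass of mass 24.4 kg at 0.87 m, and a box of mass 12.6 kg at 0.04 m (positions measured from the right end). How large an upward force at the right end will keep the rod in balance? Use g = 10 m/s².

F ≈ 350 N

Taking torques about the left end:
Paint can: 4.06 × 10 = 40.6 N down at 1.24 m → arm 1.79 m, τ = 40.6 × 1.79 = 72.67 N·m clockwise.
Toolbox: 7.33 × 10 = 73.3 N down at 1.9 m → arm 1.13 m, τ = 73.3 × 1.13 = 82.83 N·m clockwise.
Hanging mass: 24.4 × 10 = 244 N down at 0.87 m → arm 2.16 m, τ = 244 × 2.16 = 527 N·m clockwise.
Box: 12.6 × 10 = 126 N down at 0.04 m → arm 2.99 m, τ = 126 × 2.99 = 376.7 N·m clockwise.
Net moment of the loads = 1059 N·m clockwise.
The upward force F acts at the right end, arm 3.03 m, giving F × 3.03 counterclockwise.
Setting net torque to zero: F × 3.03 = 1059 → F = 1059 / 3.03 = 350 N.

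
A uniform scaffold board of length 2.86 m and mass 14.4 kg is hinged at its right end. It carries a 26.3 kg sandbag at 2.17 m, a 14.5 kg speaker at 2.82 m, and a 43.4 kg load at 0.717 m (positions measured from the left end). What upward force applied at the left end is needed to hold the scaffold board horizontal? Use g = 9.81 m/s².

F ≈ 454 N

Take moments about the right end.
Beam weight: 14.4 × 9.81 = 141.3 N down at 1.43 m → arm 1.43 m, τ = 141.3 × 1.43 = 202.1 N·m counterclockwise.
Sandbag: 26.3 × 9.81 = 258 N down at 2.17 m → arm 0.69 m, τ = 258 × 0.69 = 178 N·m counterclockwise.
Speaker: 14.5 × 9.81 = 142.2 N down at 2.82 m → arm 0.04 m, τ = 142.2 × 0.04 = 5.688 N·m counterclockwise.
Load: 43.4 × 9.81 = 425.8 N down at 0.717 m → arm 2.143 m, τ = 425.8 × 2.143 = 912.5 N·m counterclockwise.
Net moment of the loads = 1298 N·m counterclockwise.
The upward force F acts at the left end, arm 2.86 m, giving F × 2.86 clockwise.
Setting net torque to zero: F × 2.86 = 1298 → F = 1298 / 2.86 = 454 N.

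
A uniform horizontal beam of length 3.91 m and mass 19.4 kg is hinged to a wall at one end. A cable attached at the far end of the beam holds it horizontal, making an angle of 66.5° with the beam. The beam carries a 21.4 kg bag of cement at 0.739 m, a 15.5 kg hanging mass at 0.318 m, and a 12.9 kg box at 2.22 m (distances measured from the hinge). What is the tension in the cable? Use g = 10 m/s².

About the hinge:
Beam weight: 19.4 × 10 = 194 N down at 1.955 m → arm 1.955 m, τ = 194 × 1.955 = 379.3 N·m clockwise.
Bag of cement: 21.4 × 10 = 214 N down at 0.739 m → arm 0.739 m, τ = 214 × 0.739 = 158.1 N·m clockwise.
Hanging mass: 15.5 × 10 = 155 N down at 0.318 m → arm 0.318 m, τ = 155 × 0.318 = 49.29 N·m clockwise.
Box: 12.9 × 10 = 129 N down at 2.22 m → arm 2.22 m, τ = 129 × 2.22 = 286.4 N·m clockwise.
Total clockwise load moment = 873.1 N·m.
The cable tension T acts at 3.91 m; only its component perpendicular to the beam, T sinθ, produces torque. sin 66.5° = 0.9171.
Setting net torque to zero: T × 3.91 × 0.9171 = 873.1 → T = 873.1 / 3.586 = 243 N.

T ≈ 243 N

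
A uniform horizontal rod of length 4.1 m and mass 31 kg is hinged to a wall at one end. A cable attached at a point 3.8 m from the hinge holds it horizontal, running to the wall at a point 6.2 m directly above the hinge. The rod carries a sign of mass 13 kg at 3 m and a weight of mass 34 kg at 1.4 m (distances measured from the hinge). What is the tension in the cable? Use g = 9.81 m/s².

T ≈ 455 N

Take moments about the hinge.
Beam weight: 31 × 9.81 = 304.1 N down at 2.05 m → arm 2.05 m, τ = 304.1 × 2.05 = 623.4 N·m clockwise.
Sign: 13 × 9.81 = 127.5 N down at 3 m → arm 3 m, τ = 127.5 × 3 = 382.5 N·m clockwise.
Weight: 34 × 9.81 = 333.5 N down at 1.4 m → arm 1.4 m, τ = 333.5 × 1.4 = 466.9 N·m clockwise.
Total clockwise load moment = 1473 N·m.
The cable tension T acts at 3.8 m; only its component perpendicular to the rod, T sinθ, produces torque. sinθ = h/√(h²+d²) = 6.2/√(6.2²+3.8²) = 0.8526.
Setting net torque to zero: T × 3.8 × 0.8526 = 1473 → T = 1473 / 3.24 = 455 N.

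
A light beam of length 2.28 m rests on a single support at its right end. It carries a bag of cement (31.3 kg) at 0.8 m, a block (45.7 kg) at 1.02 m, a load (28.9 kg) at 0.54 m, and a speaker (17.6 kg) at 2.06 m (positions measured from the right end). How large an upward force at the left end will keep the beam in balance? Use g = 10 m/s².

F ≈ 542 N

Sum moments about the right end (the unknown pivot reaction has zero arm there).
Bag of cement: 31.3 × 10 = 313 N down at 0.8 m → arm 0.8 m, τ = 313 × 0.8 = 250.4 N·m counterclockwise.
Block: 45.7 × 10 = 457 N down at 1.02 m → arm 1.02 m, τ = 457 × 1.02 = 466.1 N·m counterclockwise.
Load: 28.9 × 10 = 289 N down at 0.54 m → arm 0.54 m, τ = 289 × 0.54 = 156.1 N·m counterclockwise.
Speaker: 17.6 × 10 = 176 N down at 2.06 m → arm 2.06 m, τ = 176 × 2.06 = 362.6 N·m counterclockwise.
Net moment of the loads = 1235 N·m counterclockwise.
The upward force F acts at the left end, arm 2.28 m, giving F × 2.28 clockwise.
For rotational equilibrium, F × 2.28 = 1235, so F = 1235 / 2.28 = 542 N.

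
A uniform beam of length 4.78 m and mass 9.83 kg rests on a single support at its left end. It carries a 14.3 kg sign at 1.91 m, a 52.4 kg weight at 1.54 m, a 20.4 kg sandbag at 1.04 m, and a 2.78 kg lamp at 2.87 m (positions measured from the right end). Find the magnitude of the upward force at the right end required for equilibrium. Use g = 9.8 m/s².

F ≈ 648 N

Taking torques about the left end:
Beam weight: 9.83 × 9.8 = 96.33 N down at 2.39 m → arm 2.39 m, τ = 96.33 × 2.39 = 230.2 N·m clockwise.
Sign: 14.3 × 9.8 = 140.1 N down at 1.91 m → arm 2.87 m, τ = 140.1 × 2.87 = 402.1 N·m clockwise.
Weight: 52.4 × 9.8 = 513.5 N down at 1.54 m → arm 3.24 m, τ = 513.5 × 3.24 = 1664 N·m clockwise.
Sandbag: 20.4 × 9.8 = 199.9 N down at 1.04 m → arm 3.74 m, τ = 199.9 × 3.74 = 747.6 N·m clockwise.
Lamp: 2.78 × 9.8 = 27.24 N down at 2.87 m → arm 1.91 m, τ = 27.24 × 1.91 = 52.03 N·m clockwise.
Net moment of the loads = 3096 N·m clockwise.
The upward force F acts at the right end, arm 4.78 m, giving F × 4.78 counterclockwise.
Balancing moments: F × 4.78 = 3096, giving F = 3096 / 4.78 = 648 N.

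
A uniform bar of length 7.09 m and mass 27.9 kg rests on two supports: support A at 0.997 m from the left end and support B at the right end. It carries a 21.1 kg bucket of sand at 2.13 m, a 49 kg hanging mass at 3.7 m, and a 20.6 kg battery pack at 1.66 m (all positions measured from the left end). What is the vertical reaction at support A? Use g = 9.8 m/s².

R_A ≈ 774 N

About support B:
Beam weight: 27.9 × 9.8 = 273.4 N down at 3.545 m → arm 3.545 m, τ = 273.4 × 3.545 = 969.2 N·m counterclockwise.
Bucket of sand: 21.1 × 9.8 = 206.8 N down at 2.13 m → arm 4.96 m, τ = 206.8 × 4.96 = 1026 N·m counterclockwise.
Hanging mass: 49 × 9.8 = 480.2 N down at 3.7 m → arm 3.39 m, τ = 480.2 × 3.39 = 1628 N·m counterclockwise.
Battery pack: 20.6 × 9.8 = 201.9 N down at 1.66 m → arm 5.43 m, τ = 201.9 × 5.43 = 1096 N·m counterclockwise.
Net load moment about support B = 4719 N·m counterclockwise.
Reaction R at support A is upward at 0.997 m, arm 6.093 m → moment R × 6.093 clockwise.
Balancing moments: R × 6.093 = 4719, giving R = 774 N.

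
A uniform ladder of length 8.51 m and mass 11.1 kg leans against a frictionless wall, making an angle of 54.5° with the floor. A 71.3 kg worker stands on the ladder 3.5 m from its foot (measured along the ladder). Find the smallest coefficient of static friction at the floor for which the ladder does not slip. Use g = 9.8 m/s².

About the foot of the ladder:
Ladder weight 11.1×9.8 = 108.8 N acts at 4.255 m along the ladder; its horizontal arm is 4.255·cos54.5° = 2.471 m → τ = 268.8 N·m clockwise.
Worker: 71.3×9.8 = 698.7 N at 3.5 m → arm 2.032 m → τ = 1420 N·m clockwise.
Wall normal N acts horizontally at the top; its moment arm is the height L sinθ = 8.51·sin54.5° = 6.928 m, counterclockwise.
Στ = 0 ⇒ N × 6.928 = 1689 ⇒ N = 243.8 N.
ΣFx = 0 ⇒ f = N_wall = 243.8 N. ΣFy = 0 ⇒ N_floor = 807.5 N.
μ_min = f / N_floor = 243.8 / 807.5 = 0.302.

μ_min ≈ 0.302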